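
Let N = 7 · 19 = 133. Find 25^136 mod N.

Mod 7: 25 ≡ 4; by Fermat, exponent reduces to 136 mod 6 = 4; 4^4 ≡ 4 (mod 7).
Mod 19: 25 ≡ 6; by Fermat, exponent reduces to 136 mod 18 = 10; 6^10 ≡ 6 (mod 19).
Combine by CRT: x ≡ 4 (mod 7), x ≡ 6 (mod 19) ⇒ x ≡ 25 (mod 133).

25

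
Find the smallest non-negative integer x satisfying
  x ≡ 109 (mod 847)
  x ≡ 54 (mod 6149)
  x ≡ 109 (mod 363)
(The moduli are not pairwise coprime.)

1303642

gcd(847, 6149) = 11 and 11 | (54 − 109), so the pair is consistent; merging gives x ≡ 356696 (mod 473473), where 473473 = lcm(847, 6149).
gcd(473473, 363) = 121 and 121 | (109 − 356696), so the pair is consistent; merging gives x ≡ 1303642 (mod 1420419), where 1420419 = lcm(473473, 363).
The solution is unique modulo lcm(847, 6149, 363) = 1420419.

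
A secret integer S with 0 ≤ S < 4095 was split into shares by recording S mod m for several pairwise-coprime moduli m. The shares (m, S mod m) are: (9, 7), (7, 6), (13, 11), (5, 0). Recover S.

3625

From S ≡ 7 (mod 9) write S = 7 + 9t. Substituting into S ≡ 6 (mod 7) gives 9t ≡ 6 (mod 7), and since 2⁻¹ ≡ 4 (mod 7), t ≡ 3. Hence S ≡ 7 + 9·3 = 34 (mod 63).
From S ≡ 34 (mod 63) write S = 34 + 63t. Substituting into S ≡ 11 (mod 13) gives 63t ≡ 3 (mod 13), and since 11⁻¹ ≡ 6 (mod 13), t ≡ 5. Hence S ≡ 34 + 63·5 = 349 (mod 819).
From S ≡ 349 (mod 819) write S = 349 + 819t. Substituting into S ≡ 0 (mod 5) gives 819t ≡ 1 (mod 5), and since 4⁻¹ ≡ 4 (mod 5), t ≡ 4. Hence S ≡ 349 + 819·4 = 3625 (mod 4095).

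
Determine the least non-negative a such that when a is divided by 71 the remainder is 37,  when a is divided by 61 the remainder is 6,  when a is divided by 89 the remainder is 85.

216800

The moduli are pairwise coprime; N = 71·61·89 = 385459.
N/71 = 5429; 5429 ≡ 33 (mod 71); 33·28 ≡ 1, so inverse 28.
N/61 = 6319; 6319 ≡ 36 (mod 61); 36·39 ≡ 1, so inverse 39.
N/89 = 4331; 4331 ≡ 59 (mod 89); 59·86 ≡ 1, so inverse 86.
a ≡ 37·5429·28 + 6·6319·39 + 85·4331·86 = 38762700.
38762700 mod 385459 = 216800.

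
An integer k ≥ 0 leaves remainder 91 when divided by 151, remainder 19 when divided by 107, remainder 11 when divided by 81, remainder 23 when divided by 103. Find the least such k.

67591919

The moduli are pairwise coprime; N = 151·107·81·103 = 134797851.
N/151 = 892701; 892701 ≡ 140 (mod 151); 140·96 ≡ 1, so inverse 96.
N/107 = 1259793; 1259793 ≡ 82 (mod 107); 82·77 ≡ 1, so inverse 77.
N/81 = 1664171; 1664171 ≡ 26 (mod 81); 26·53 ≡ 1, so inverse 53.
N/103 = 1308717; 1308717 ≡ 102 (mod 103); 102·102 ≡ 1, so inverse 102.
k ≡ 91·892701·96 + 19·1259793·77 + 11·1664171·53 + 23·1308717·102 = 13682174870.
13682174870 mod 134797851 = 67591919.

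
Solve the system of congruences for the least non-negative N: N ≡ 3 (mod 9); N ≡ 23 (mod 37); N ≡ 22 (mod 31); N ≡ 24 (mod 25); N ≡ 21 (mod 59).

From N ≡ 3 (mod 9) write N = 3 + 9t. Substituting into N ≡ 23 (mod 37) gives 9t ≡ 20 (mod 37), and since 9⁻¹ ≡ 33 (mod 37), t ≡ 31. Hence N ≡ 3 + 9·31 = 282 (mod 333).
From N ≡ 282 (mod 333) write N = 282 + 333t. Substituting into N ≡ 22 (mod 31) gives 333t ≡ 19 (mod 31), and since 23⁻¹ ≡ 27 (mod 31), t ≡ 17. Hence N ≡ 282 + 333·17 = 5943 (mod 10323).
From N ≡ 5943 (mod 10323) write N = 5943 + 10323t. Substituting into N ≡ 24 (mod 25) gives 10323t ≡ 6 (mod 25), and since 23⁻¹ ≡ 12 (mod 25), t ≡ 22. Hence N ≡ 5943 + 10323·22 = 233049 (mod 258075).
From N ≡ 233049 (mod 258075) write N = 233049 + 258075t. Substituting into N ≡ 21 (mod 59) gives 258075t ≡ 22 (mod 59), and since 9⁻¹ ≡ 46 (mod 59), t ≡ 9. Hence N ≡ 233049 + 258075·9 = 2555724 (mod 15226425).

2555724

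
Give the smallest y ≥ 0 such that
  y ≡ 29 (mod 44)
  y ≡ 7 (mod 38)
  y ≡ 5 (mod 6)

gcd(44, 38) = 2 and 2 | (7 − 29), so the pair is consistent; merging gives y ≡ 425 (mod 836), where 836 = lcm(44, 38).
gcd(836, 6) = 2 and 2 | (5 − 425), so the pair is consistent; merging gives y ≡ 425 (mod 2508), where 2508 = lcm(836, 6).
The solution is unique modulo lcm(44, 38, 6) = 2508.

425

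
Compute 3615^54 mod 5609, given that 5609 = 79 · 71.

Mod 79: 3615 ≡ 60; 60^54 ≡ 8 (mod 79).
Mod 71: 3615 ≡ 65; 65^54 ≡ 43 (mod 71).
Combine by CRT: x ≡ 8 (mod 79), x ≡ 43 (mod 71) ⇒ x ≡ 2457 (mod 5609).

2457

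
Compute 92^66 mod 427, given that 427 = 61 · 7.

407

Mod 61: 92 ≡ 31; by Fermat, exponent reduces to 66 mod 60 = 6; 31^6 ≡ 41 (mod 61).
Mod 7: 92 ≡ 1; since 6 | 66, by Fermat 1^66 ≡ 1 (mod 7).
Combine by CRT: x ≡ 41 (mod 61), x ≡ 1 (mod 7) ⇒ x ≡ 407 (mod 427).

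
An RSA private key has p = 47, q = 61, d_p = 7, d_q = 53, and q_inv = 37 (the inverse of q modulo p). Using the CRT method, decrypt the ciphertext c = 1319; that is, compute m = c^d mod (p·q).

m₁ = c^(d_p) mod p: c ≡ 3 (mod 47), and 3^7 mod 47 = 25.
m₂ = c^(d_q) mod q: c ≡ 38 (mod 61), and 38^53 mod 61 = 28.
h = q_inv·(m₁ − m₂) mod p = 37·(25 − 28) mod 47 = 30.
m = m₂ + h·q = 28 + 30·61 = 1858.

1858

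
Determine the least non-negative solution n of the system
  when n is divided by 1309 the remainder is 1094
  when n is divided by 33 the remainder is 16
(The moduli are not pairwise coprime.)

gcd(1309, 33) = 11 and 11 | (16 − 1094), so the pair is consistent; merging gives n ≡ 3712 (mod 3927), where 3927 = lcm(1309, 33).
The solution is unique modulo lcm(1309, 33) = 3927.

3712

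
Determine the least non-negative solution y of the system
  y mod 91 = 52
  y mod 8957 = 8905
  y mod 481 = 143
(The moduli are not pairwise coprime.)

gcd(91, 8957) = 13 and 13 | (8905 − 52), so the pair is consistent; merging gives y ≡ 44733 (mod 62699), where 62699 = lcm(91, 8957).
gcd(62699, 481) = 13 and 13 | (143 − 44733), so the pair is consistent; merging gives y ≡ 2239198 (mod 2319863), where 2319863 = lcm(62699, 481).
The solution is unique modulo lcm(91, 8957, 481) = 2319863.

2239198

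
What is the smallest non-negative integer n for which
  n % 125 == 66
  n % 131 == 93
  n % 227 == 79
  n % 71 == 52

27042816

From n ≡ 66 (mod 125) write n = 66 + 125t. Substituting into n ≡ 93 (mod 131) gives 125t ≡ 27 (mod 131), and since 125⁻¹ ≡ 109 (mod 131), t ≡ 61. Hence n ≡ 66 + 125·61 = 7691 (mod 16375).
From n ≡ 7691 (mod 16375) write n = 7691 + 16375t. Substituting into n ≡ 79 (mod 227) gives 16375t ≡ 106 (mod 227), and since 31⁻¹ ≡ 22 (mod 227), t ≡ 62. Hence n ≡ 7691 + 16375·62 = 1022941 (mod 3717125).
From n ≡ 1022941 (mod 3717125) write n = 1022941 + 3717125t. Substituting into n ≡ 52 (mod 71) gives 3717125t ≡ 8 (mod 71), and since 62⁻¹ ≡ 63 (mod 71), t ≡ 7. Hence n ≡ 1022941 + 3717125·7 = 27042816 (mod 263915875).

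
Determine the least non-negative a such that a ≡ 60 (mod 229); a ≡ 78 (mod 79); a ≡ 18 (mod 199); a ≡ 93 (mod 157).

137378076

The moduli are pairwise coprime; N = 229·79·199·157 = 565217113.
N/229 = 2468197; 2468197 ≡ 35 (mod 229); 35·72 ≡ 1, so inverse 72.
N/79 = 7154647; 7154647 ≡ 12 (mod 79); 12·33 ≡ 1, so inverse 33.
N/199 = 2840287; 2840287 ≡ 159 (mod 199); 159·194 ≡ 1, so inverse 194.
N/157 = 3600109; 3600109 ≡ 99 (mod 157); 99·46 ≡ 1, so inverse 46.
a ≡ 60·2468197·72 + 78·7154647·33 + 18·2840287·194 + 93·3600109·46 = 54398220924.
54398220924 mod 565217113 = 137378076.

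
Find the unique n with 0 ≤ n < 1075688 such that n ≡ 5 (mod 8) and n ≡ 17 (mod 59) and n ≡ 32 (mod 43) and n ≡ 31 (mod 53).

226341

The moduli are pairwise coprime; M = 8·59·43·53 = 1075688.
M/8 = 134461; 134461 ≡ 5 (mod 8); 5·5 ≡ 1, so inverse 5.
M/59 = 18232; 18232 ≡ 1 (mod 59), inverse 1.
M/43 = 25016; 25016 ≡ 33 (mod 43); 33·30 ≡ 1, so inverse 30.
M/53 = 20296; 20296 ≡ 50 (mod 53); 50·35 ≡ 1, so inverse 35.
n ≡ 5·134461·5 + 17·18232·1 + 32·25016·30 + 31·20296·35 = 49707989.
49707989 mod 1075688 = 226341.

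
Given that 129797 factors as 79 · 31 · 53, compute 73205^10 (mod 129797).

Mod 79: 73205 ≡ 51; 51^10 ≡ 45 (mod 79).
Mod 31: 73205 ≡ 14; 14^10 ≡ 25 (mod 31).
Mod 53: 73205 ≡ 12; 12^10 ≡ 9 (mod 53).
Combine by CRT: x ≡ 45 (mod 79), x ≡ 25 (mod 31), x ≡ 9 (mod 53) ⇒ x ≡ 127156 (mod 129797).

127156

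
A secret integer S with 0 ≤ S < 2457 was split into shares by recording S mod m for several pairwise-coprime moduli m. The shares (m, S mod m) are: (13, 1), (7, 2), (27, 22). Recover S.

Combine the congruences pairwise.
From S ≡ 1 (mod 13) write S = 1 + 13t. Substituting into S ≡ 2 (mod 7) gives 13t ≡ 1 (mod 7), and since 6⁻¹ ≡ 6 (mod 7), t ≡ 6. Hence S ≡ 1 + 13·6 = 79 (mod 91).
From S ≡ 79 (mod 91) write S = 79 + 91t. Substituting into S ≡ 22 (mod 27) gives 91t ≡ 24 (mod 27), and since 10⁻¹ ≡ 19 (mod 27), t ≡ 24. Hence S ≡ 79 + 91·24 = 2263 (mod 2457).

2263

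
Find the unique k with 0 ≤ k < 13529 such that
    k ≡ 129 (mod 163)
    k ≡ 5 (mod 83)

From k ≡ 129 (mod 163) write k = 129 + 163t. Substituting into k ≡ 5 (mod 83) gives 163t ≡ 42 (mod 83), and since 80⁻¹ ≡ 55 (mod 83), t ≡ 69. Hence k ≡ 129 + 163·69 = 11376 (mod 13529).

11376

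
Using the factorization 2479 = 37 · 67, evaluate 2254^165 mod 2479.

602

Mod 37: 2254 ≡ 34; by Fermat, exponent reduces to 165 mod 36 = 21; 34^21 ≡ 10 (mod 37).
Mod 67: 2254 ≡ 43; by Fermat, exponent reduces to 165 mod 66 = 33; 43^33 ≡ 66 (mod 67).
Combine by CRT: x ≡ 10 (mod 37), x ≡ 66 (mod 67) ⇒ x ≡ 602 (mod 2479).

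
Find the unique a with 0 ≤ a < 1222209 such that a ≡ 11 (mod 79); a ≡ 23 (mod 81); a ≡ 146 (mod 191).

460265

The moduli are pairwise coprime; N = 79·81·191 = 1222209.
N/79 = 15471; 15471 ≡ 66 (mod 79); 66·6 ≡ 1, so inverse 6.
N/81 = 15089; 15089 ≡ 23 (mod 81); 23·74 ≡ 1, so inverse 74.
N/191 = 6399; 6399 ≡ 96 (mod 191); 96·2 ≡ 1, so inverse 2.
a ≡ 11·15471·6 + 23·15089·74 + 146·6399·2 = 28571072.
28571072 mod 1222209 = 460265.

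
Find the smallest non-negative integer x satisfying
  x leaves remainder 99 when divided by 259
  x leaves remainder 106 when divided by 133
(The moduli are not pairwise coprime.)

4761

Combine the congruences pairwise.
gcd(259, 133) = 7 and 7 | (106 − 99), so the pair is consistent; merging gives x ≡ 4761 (mod 4921), where 4921 = lcm(259, 133).
The solution is unique modulo lcm(259, 133) = 4921.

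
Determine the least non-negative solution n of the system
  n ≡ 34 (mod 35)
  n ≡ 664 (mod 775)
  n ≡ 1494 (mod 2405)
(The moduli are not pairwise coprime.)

gcd(35, 775) = 5 and 5 | (664 − 34), so the pair is consistent; merging gives n ≡ 664 (mod 5425), where 5425 = lcm(35, 775).
gcd(5425, 2405) = 5 and 5 | (1494 − 664), so the pair is consistent; merging gives n ≡ 1514239 (mod 2609425), where 2609425 = lcm(5425, 2405).
The solution is unique modulo lcm(35, 775, 2405) = 2609425.

1514239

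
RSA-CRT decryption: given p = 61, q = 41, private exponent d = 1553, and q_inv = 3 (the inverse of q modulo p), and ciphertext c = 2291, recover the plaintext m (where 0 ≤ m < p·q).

2216

d_p = d mod (p−1) = 1553 mod 60 = 53; d_q = d mod (q−1) = 33.
m₁ = c^(d_p) mod p: c ≡ 34 (mod 61), and 34^53 mod 61 = 20.
m₂ = c^(d_q) mod q: c ≡ 36 (mod 41), and 36^33 mod 41 = 2.
h = q_inv·(m₁ − m₂) mod p = 3·(20 − 2) mod 61 = 54.
m = m₂ + h·q = 2 + 54·41 = 2216.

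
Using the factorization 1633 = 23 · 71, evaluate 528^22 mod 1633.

645

Mod 23: 528 ≡ 22; since 22 | 22, by Fermat 22^22 ≡ 1 (mod 23).
Mod 71: 528 ≡ 31; 31^22 ≡ 6 (mod 71).
Combine by CRT: x ≡ 1 (mod 23), x ≡ 6 (mod 71) ⇒ x ≡ 645 (mod 1633).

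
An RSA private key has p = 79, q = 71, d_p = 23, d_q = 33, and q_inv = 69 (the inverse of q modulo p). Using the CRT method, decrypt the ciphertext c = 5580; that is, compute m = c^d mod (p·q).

1859

m₁ = c^(d_p) mod p: c ≡ 50 (mod 79), and 50^23 mod 79 = 42.
m₂ = c^(d_q) mod q: c ≡ 42 (mod 71), and 42^33 mod 71 = 13.
h = q_inv·(m₁ − m₂) mod p = 69·(42 − 13) mod 79 = 26.
m = m₂ + h·q = 13 + 26·71 = 1859.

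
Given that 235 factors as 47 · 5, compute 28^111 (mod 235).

Mod 47: 28 ≡ 28; by Fermat, exponent reduces to 111 mod 46 = 19; 28^19 ≡ 14 (mod 47).
Mod 5: 28 ≡ 3; by Fermat, exponent reduces to 111 mod 4 = 3; 3^3 ≡ 2 (mod 5).
Combine by CRT: x ≡ 14 (mod 47), x ≡ 2 (mod 5) ⇒ x ≡ 202 (mod 235).

202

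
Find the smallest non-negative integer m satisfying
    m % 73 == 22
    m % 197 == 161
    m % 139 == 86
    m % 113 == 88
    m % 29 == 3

From m ≡ 22 (mod 73) write m = 22 + 73t. Substituting into m ≡ 161 (mod 197) gives 73t ≡ 139 (mod 197), and since 73⁻¹ ≡ 27 (mod 197), t ≡ 10. Hence m ≡ 22 + 73·10 = 752 (mod 14381).
From m ≡ 752 (mod 14381) write m = 752 + 14381t. Substituting into m ≡ 86 (mod 139) gives 14381t ≡ 29 (mod 139), and since 64⁻¹ ≡ 63 (mod 139), t ≡ 20. Hence m ≡ 752 + 14381·20 = 288372 (mod 1998959).
From m ≡ 288372 (mod 1998959) write m = 288372 + 1998959t. Substituting into m ≡ 88 (mod 113) gives 1998959t ≡ 92 (mod 113), and since 102⁻¹ ≡ 41 (mod 113), t ≡ 43. Hence m ≡ 288372 + 1998959·43 = 86243609 (mod 225882367).
From m ≡ 86243609 (mod 225882367) write m = 86243609 + 225882367t. Substituting into m ≡ 3 (mod 29) gives 225882367t ≡ 16 (mod 29), and since 4⁻¹ ≡ 22 (mod 29), t ≡ 4. Hence m ≡ 86243609 + 225882367·4 = 989773077 (mod 6550588643).

989773077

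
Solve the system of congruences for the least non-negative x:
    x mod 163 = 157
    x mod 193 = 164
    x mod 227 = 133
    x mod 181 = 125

From x ≡ 157 (mod 163) write x = 157 + 163t. Substituting into x ≡ 164 (mod 193) gives 163t ≡ 7 (mod 193), and since 163⁻¹ ≡ 45 (mod 193), t ≡ 122. Hence x ≡ 157 + 163·122 = 20043 (mod 31459).
From x ≡ 20043 (mod 31459) write x = 20043 + 31459t. Substituting into x ≡ 133 (mod 227) gives 31459t ≡ 66 (mod 227), and since 133⁻¹ ≡ 99 (mod 227), t ≡ 178. Hence x ≡ 20043 + 31459·178 = 5619745 (mod 7141193).
From x ≡ 5619745 (mod 7141193) write x = 5619745 + 7141193t. Substituting into x ≡ 125 (mod 181) gives 7141193t ≡ 68 (mod 181), and since 19⁻¹ ≡ 162 (mod 181), t ≡ 156. Hence x ≡ 5619745 + 7141193·156 = 1119645853 (mod 1292555933).

1119645853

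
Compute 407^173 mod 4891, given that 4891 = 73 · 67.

Mod 73: 407 ≡ 42; by Fermat, exponent reduces to 173 mod 72 = 29; 42^29 ≡ 26 (mod 73).
Mod 67: 407 ≡ 5; by Fermat, exponent reduces to 173 mod 66 = 41; 5^41 ≡ 52 (mod 67).
Combine by CRT: x ≡ 26 (mod 73), x ≡ 52 (mod 67) ⇒ x ≡ 3603 (mod 4891).

3603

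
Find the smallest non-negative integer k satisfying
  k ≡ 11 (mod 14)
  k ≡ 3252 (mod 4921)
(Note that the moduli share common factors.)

gcd(14, 4921) = 7 and 7 | (3252 − 11), so the pair is consistent; merging gives k ≡ 8173 (mod 9842), where 9842 = lcm(14, 4921).
The solution is unique modulo lcm(14, 4921) = 9842.

8173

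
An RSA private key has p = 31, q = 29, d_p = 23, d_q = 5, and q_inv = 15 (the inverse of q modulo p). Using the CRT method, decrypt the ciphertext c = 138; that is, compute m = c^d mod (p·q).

m₁ = c^(d_p) mod p: c ≡ 14 (mod 31), and 14^23 mod 31 = 18.
m₂ = c^(d_q) mod q: c ≡ 22 (mod 29), and 22^5 mod 29 = 13.
h = q_inv·(m₁ − m₂) mod p = 15·(18 − 13) mod 31 = 13.
m = m₂ + h·q = 13 + 13·29 = 390.

390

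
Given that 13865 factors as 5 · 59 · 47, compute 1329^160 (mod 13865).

Mod 5: 1329 ≡ 4; since 4 | 160, by Fermat 4^160 ≡ 1 (mod 5).
Mod 59: 1329 ≡ 31; by Fermat, exponent reduces to 160 mod 58 = 44; 31^44 ≡ 21 (mod 59).
Mod 47: 1329 ≡ 13; by Fermat, exponent reduces to 160 mod 46 = 22; 13^22 ≡ 18 (mod 47).
Combine by CRT: x ≡ 1 (mod 5), x ≡ 21 (mod 59), x ≡ 18 (mod 47) ⇒ x ≡ 2086 (mod 13865).

2086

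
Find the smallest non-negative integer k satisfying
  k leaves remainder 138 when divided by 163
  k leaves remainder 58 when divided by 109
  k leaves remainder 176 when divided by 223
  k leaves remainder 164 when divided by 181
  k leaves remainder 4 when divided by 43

Combine the congruences pairwise.
From k ≡ 138 (mod 163) write k = 138 + 163t. Substituting into k ≡ 58 (mod 109) gives 163t ≡ 29 (mod 109), and since 54⁻¹ ≡ 107 (mod 109), t ≡ 51. Hence k ≡ 138 + 163·51 = 8451 (mod 17767).
From k ≡ 8451 (mod 17767) write k = 8451 + 17767t. Substituting into k ≡ 176 (mod 223) gives 17767t ≡ 199 (mod 223), and since 150⁻¹ ≡ 168 (mod 223), t ≡ 205. Hence k ≡ 8451 + 17767·205 = 3650686 (mod 3962041).
From k ≡ 3650686 (mod 3962041) write k = 3650686 + 3962041t. Substituting into k ≡ 164 (mod 181) gives 3962041t ≡ 67 (mod 181), and since 132⁻¹ ≡ 48 (mod 181), t ≡ 139. Hence k ≡ 3650686 + 3962041·139 = 554374385 (mod 717129421).
From k ≡ 554374385 (mod 717129421) write k = 554374385 + 717129421t. Substituting into k ≡ 4 (mod 43) gives 717129421t ≡ 23 (mod 43), and since 17⁻¹ ≡ 38 (mod 43), t ≡ 14. Hence k ≡ 554374385 + 717129421·14 = 10594186279 (mod 30836565103).

10594186279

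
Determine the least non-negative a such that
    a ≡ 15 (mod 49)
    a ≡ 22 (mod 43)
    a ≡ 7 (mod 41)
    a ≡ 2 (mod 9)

307343

The moduli are pairwise coprime; N = 49·43·41·9 = 777483.
N/49 = 15867; 15867 ≡ 40 (mod 49); 40·38 ≡ 1, so inverse 38.
N/43 = 18081; 18081 ≡ 21 (mod 43); 21·41 ≡ 1, so inverse 41.
N/41 = 18963; 18963 ≡ 21 (mod 41); 21·2 ≡ 1, so inverse 2.
N/9 = 86387; 86387 ≡ 5 (mod 9); 5·2 ≡ 1, so inverse 2.
a ≡ 15·15867·38 + 22·18081·41 + 7·18963·2 + 2·86387·2 = 25964282.
25964282 mod 777483 = 307343.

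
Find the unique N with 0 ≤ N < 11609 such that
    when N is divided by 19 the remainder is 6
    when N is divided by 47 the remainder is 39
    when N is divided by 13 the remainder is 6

Combine the congruences pairwise.
From N ≡ 6 (mod 19) write N = 6 + 19t. Substituting into N ≡ 39 (mod 47) gives 19t ≡ 33 (mod 47), and since 19⁻¹ ≡ 5 (mod 47), t ≡ 24. Hence N ≡ 6 + 19·24 = 462 (mod 893).
From N ≡ 462 (mod 893) write N = 462 + 893t. Substituting into N ≡ 6 (mod 13) gives 893t ≡ 12 (mod 13), and since 9⁻¹ ≡ 3 (mod 13), t ≡ 10. Hence N ≡ 462 + 893·10 = 9392 (mod 11609).

9392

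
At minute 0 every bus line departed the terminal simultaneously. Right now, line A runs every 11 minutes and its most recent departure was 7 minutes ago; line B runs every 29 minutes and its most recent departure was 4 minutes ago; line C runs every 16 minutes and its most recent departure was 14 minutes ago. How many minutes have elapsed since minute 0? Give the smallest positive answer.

62

Combine the congruences pairwise.
From t ≡ 7 (mod 11) write t = 7 + 11s. Substituting into t ≡ 4 (mod 29) gives 11s ≡ 26 (mod 29), and since 11⁻¹ ≡ 8 (mod 29), s ≡ 5. Hence t ≡ 7 + 11·5 = 62 (mod 319).
From t ≡ 62 (mod 319) write t = 62 + 319s. Substituting into t ≡ 14 (mod 16) gives 319s ≡ 0 (mod 16), and since 15⁻¹ ≡ 15 (mod 16), s ≡ 0. Hence t ≡ 62 + 319·0 = 62 (mod 5104).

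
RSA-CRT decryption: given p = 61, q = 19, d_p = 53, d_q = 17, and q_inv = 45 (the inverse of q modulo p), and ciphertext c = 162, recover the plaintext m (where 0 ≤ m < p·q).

154

m₁ = c^(d_p) mod p: c ≡ 40 (mod 61), and 40^53 mod 61 = 32.
m₂ = c^(d_q) mod q: c ≡ 10 (mod 19), and 10^17 mod 19 = 2.
h = q_inv·(m₁ − m₂) mod p = 45·(32 − 2) mod 61 = 8.
m = m₂ + h·q = 2 + 8·19 = 154.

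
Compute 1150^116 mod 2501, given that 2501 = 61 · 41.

Mod 61: 1150 ≡ 52; by Fermat, exponent reduces to 116 mod 60 = 56; 52^56 ≡ 9 (mod 61).
Mod 41: 1150 ≡ 2; by Fermat, exponent reduces to 116 mod 40 = 36; 2^36 ≡ 18 (mod 41).
Combine by CRT: x ≡ 9 (mod 61), x ≡ 18 (mod 41) ⇒ x ≡ 1412 (mod 2501).

1412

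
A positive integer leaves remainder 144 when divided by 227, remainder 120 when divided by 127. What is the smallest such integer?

3549

Combine the congruences pairwise.
From x ≡ 144 (mod 227) write x = 144 + 227t. Substituting into x ≡ 120 (mod 127) gives 227t ≡ 103 (mod 127), and since 100⁻¹ ≡ 47 (mod 127), t ≡ 15. Hence x ≡ 144 + 227·15 = 3549 (mod 28829).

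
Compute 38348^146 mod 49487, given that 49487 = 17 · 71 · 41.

29477

Mod 17: 38348 ≡ 13; by Fermat, exponent reduces to 146 mod 16 = 2; 13^2 ≡ 16 (mod 17).
Mod 71: 38348 ≡ 8; by Fermat, exponent reduces to 146 mod 70 = 6; 8^6 ≡ 12 (mod 71).
Mod 41: 38348 ≡ 13; by Fermat, exponent reduces to 146 mod 40 = 26; 13^26 ≡ 39 (mod 41).
Combine by CRT: x ≡ 16 (mod 17), x ≡ 12 (mod 71), x ≡ 39 (mod 41) ⇒ x ≡ 29477 (mod 49487).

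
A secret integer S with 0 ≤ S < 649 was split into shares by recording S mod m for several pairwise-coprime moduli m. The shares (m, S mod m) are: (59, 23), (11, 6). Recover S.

259

Combine the congruences pairwise.
From S ≡ 23 (mod 59) write S = 23 + 59t. Substituting into S ≡ 6 (mod 11) gives 59t ≡ 5 (mod 11), and since 4⁻¹ ≡ 3 (mod 11), t ≡ 4. Hence S ≡ 23 + 59·4 = 259 (mod 649).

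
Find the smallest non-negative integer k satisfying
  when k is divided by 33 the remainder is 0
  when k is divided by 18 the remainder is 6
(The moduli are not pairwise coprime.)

132

gcd(33, 18) = 3 and 3 | (6 − 0), so the pair is consistent; merging gives k ≡ 132 (mod 198), where 198 = lcm(33, 18).
The solution is unique modulo lcm(33, 18) = 198.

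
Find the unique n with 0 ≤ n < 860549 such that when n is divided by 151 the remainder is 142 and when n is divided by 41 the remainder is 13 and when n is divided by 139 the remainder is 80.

The moduli are pairwise coprime; M = 151·41·139 = 860549.
M/151 = 5699; 5699 ≡ 112 (mod 151); 112·120 ≡ 1, so inverse 120.
M/41 = 20989; 20989 ≡ 38 (mod 41); 38·27 ≡ 1, so inverse 27.
M/139 = 6191; 6191 ≡ 75 (mod 139); 75·76 ≡ 1, so inverse 76.
n ≡ 142·5699·120 + 13·20989·27 + 80·6191·76 = 142119379.
142119379 mod 860549 = 128794.

128794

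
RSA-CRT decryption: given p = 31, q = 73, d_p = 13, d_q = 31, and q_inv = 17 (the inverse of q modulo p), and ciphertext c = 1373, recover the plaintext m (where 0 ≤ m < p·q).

m₁ = c^(d_p) mod p: c ≡ 9 (mod 31), and 9^13 mod 31 = 18.
m₂ = c^(d_q) mod q: c ≡ 59 (mod 73), and 59^31 mod 73 = 31.
h = q_inv·(m₁ − m₂) mod p = 17·(18 − 31) mod 31 = 27.
m = m₂ + h·q = 31 + 27·73 = 2002.

2002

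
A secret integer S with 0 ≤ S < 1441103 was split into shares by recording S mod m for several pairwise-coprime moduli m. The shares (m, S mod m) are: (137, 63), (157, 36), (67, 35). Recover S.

268035

The moduli are pairwise coprime; N = 137·157·67 = 1441103.
N/137 = 10519; 10519 ≡ 107 (mod 137); 107·105 ≡ 1, so inverse 105.
N/157 = 9179; 9179 ≡ 73 (mod 157); 73·114 ≡ 1, so inverse 114.
N/67 = 21509; 21509 ≡ 2 (mod 67); 2·34 ≡ 1, so inverse 34.
S ≡ 63·10519·105 + 36·9179·114 + 35·21509·34 = 132849511.
132849511 mod 1441103 = 268035.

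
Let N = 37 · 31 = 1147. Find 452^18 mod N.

Mod 37: 452 ≡ 8; 8^18 ≡ 36 (mod 37).
Mod 31: 452 ≡ 18; 18^18 ≡ 4 (mod 31).
Combine by CRT: x ≡ 36 (mod 37), x ≡ 4 (mod 31) ⇒ x ≡ 221 (mod 1147).

221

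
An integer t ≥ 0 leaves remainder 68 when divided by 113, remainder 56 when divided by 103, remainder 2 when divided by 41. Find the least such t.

86061

Combine the congruences pairwise.
From t ≡ 68 (mod 113) write t = 68 + 113s. Substituting into t ≡ 56 (mod 103) gives 113s ≡ 91 (mod 103), and since 10⁻¹ ≡ 31 (mod 103), s ≡ 40. Hence t ≡ 68 + 113·40 = 4588 (mod 11639).
From t ≡ 4588 (mod 11639) write t = 4588 + 11639s. Substituting into t ≡ 2 (mod 41) gives 11639s ≡ 6 (mod 41), and since 36⁻¹ ≡ 8 (mod 41), s ≡ 7. Hence t ≡ 4588 + 11639·7 = 86061 (mod 477199).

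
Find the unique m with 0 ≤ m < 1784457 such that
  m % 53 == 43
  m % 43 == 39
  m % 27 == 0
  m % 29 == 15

The moduli are pairwise coprime; N = 53·43·27·29 = 1784457.
N/53 = 33669; 33669 ≡ 14 (mod 53); 14·19 ≡ 1, so inverse 19.
N/43 = 41499; 41499 ≡ 4 (mod 43); 4·11 ≡ 1, so inverse 11.
N/27 = 66091; 66091 ≡ 22 (mod 27); 22·16 ≡ 1, so inverse 16.
N/29 = 61533; 61533 ≡ 24 (mod 29); 24·23 ≡ 1, so inverse 23.
m ≡ 43·33669·19 + 39·41499·11 + 0·66091·16 + 15·61533·23 = 66539529.
66539529 mod 1784457 = 514620.

514620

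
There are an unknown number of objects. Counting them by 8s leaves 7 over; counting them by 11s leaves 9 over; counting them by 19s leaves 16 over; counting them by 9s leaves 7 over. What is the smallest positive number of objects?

14551

The moduli are pairwise coprime; M = 8·11·19·9 = 15048.
M/8 = 1881; 1881 ≡ 1 (mod 8), inverse 1.
M/11 = 1368; 1368 ≡ 4 (mod 11); 4·3 ≡ 1, so inverse 3.
M/19 = 792; 792 ≡ 13 (mod 19); 13·3 ≡ 1, so inverse 3.
M/9 = 1672; 1672 ≡ 7 (mod 9); 7·4 ≡ 1, so inverse 4.
N ≡ 7·1881·1 + 9·1368·3 + 16·792·3 + 7·1672·4 = 134935.
134935 mod 15048 = 14551.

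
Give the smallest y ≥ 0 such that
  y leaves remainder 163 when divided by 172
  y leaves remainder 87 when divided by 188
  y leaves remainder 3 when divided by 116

233395

Combine the congruences pairwise.
gcd(172, 188) = 4 and 4 | (87 − 163), so the pair is consistent; merging gives y ≡ 7043 (mod 8084), where 8084 = lcm(172, 188).
gcd(8084, 116) = 4 and 4 | (3 − 7043), so the pair is consistent; merging gives y ≡ 233395 (mod 234436), where 234436 = lcm(8084, 116).
The solution is unique modulo lcm(172, 188, 116) = 234436.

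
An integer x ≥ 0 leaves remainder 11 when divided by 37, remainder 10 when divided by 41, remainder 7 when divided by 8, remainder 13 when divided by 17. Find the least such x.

166511

The moduli are pairwise coprime; N = 37·41·8·17 = 206312.
N/37 = 5576; 5576 ≡ 26 (mod 37); 26·10 ≡ 1, so inverse 10.
N/41 = 5032; 5032 ≡ 30 (mod 41); 30·26 ≡ 1, so inverse 26.
N/8 = 25789; 25789 ≡ 5 (mod 8); 5·5 ≡ 1, so inverse 5.
N/17 = 12136; 12136 ≡ 15 (mod 17); 15·8 ≡ 1, so inverse 8.
x ≡ 11·5576·10 + 10·5032·26 + 7·25789·5 + 13·12136·8 = 4086439.
4086439 mod 206312 = 166511.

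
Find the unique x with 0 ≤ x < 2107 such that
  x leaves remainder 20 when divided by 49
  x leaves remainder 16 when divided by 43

From x ≡ 20 (mod 49) write x = 20 + 49t. Substituting into x ≡ 16 (mod 43) gives 49t ≡ 39 (mod 43), and since 6⁻¹ ≡ 36 (mod 43), t ≡ 28. Hence x ≡ 20 + 49·28 = 1392 (mod 2107).

1392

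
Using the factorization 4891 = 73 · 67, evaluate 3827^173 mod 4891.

120

Mod 73: 3827 ≡ 31; by Fermat, exponent reduces to 173 mod 72 = 29; 31^29 ≡ 47 (mod 73).
Mod 67: 3827 ≡ 8; by Fermat, exponent reduces to 173 mod 66 = 41; 8^41 ≡ 53 (mod 67).
Combine by CRT: x ≡ 47 (mod 73), x ≡ 53 (mod 67) ⇒ x ≡ 120 (mod 4891).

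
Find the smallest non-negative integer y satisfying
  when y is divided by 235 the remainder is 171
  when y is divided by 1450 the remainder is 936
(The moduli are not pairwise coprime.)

32836

gcd(235, 1450) = 5 and 5 | (936 − 171), so the pair is consistent; merging gives y ≡ 32836 (mod 68150), where 68150 = lcm(235, 1450).
The solution is unique modulo lcm(235, 1450) = 68150.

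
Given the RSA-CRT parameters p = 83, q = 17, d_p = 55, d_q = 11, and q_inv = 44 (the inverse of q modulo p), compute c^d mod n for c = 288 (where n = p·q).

594

m₁ = c^(d_p) mod p: c ≡ 39 (mod 83), and 39^55 mod 83 = 13.
m₂ = c^(d_q) mod q: c ≡ 16 (mod 17), and 16^11 mod 17 = 16.
h = q_inv·(m₁ − m₂) mod p = 44·(13 − 16) mod 83 = 34.
m = m₂ + h·q = 16 + 34·17 = 594.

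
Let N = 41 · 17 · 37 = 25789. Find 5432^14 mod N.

Mod 41: 5432 ≡ 20; 20^14 ≡ 23 (mod 41).
Mod 17: 5432 ≡ 9; 9^14 ≡ 4 (mod 17).
Mod 37: 5432 ≡ 30; 30^14 ≡ 9 (mod 37).
Combine by CRT: x ≡ 23 (mod 41), x ≡ 4 (mod 17), x ≡ 9 (mod 37) ⇒ x ≡ 5189 (mod 25789).

5189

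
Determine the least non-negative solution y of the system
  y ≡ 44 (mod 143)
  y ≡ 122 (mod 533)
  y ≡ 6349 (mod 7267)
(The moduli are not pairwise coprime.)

Combine the congruences pairwise.
gcd(143, 533) = 13 and 13 | (122 − 44), so the pair is consistent; merging gives y ≡ 1188 (mod 5863), where 5863 = lcm(143, 533).
gcd(5863, 7267) = 13 and 13 | (6349 − 1188), so the pair is consistent; merging gives y ≡ 1648691 (mod 3277417), where 3277417 = lcm(5863, 7267).
The solution is unique modulo lcm(143, 533, 7267) = 3277417.

1648691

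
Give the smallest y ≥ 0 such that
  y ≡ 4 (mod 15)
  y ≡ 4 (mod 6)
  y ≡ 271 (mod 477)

4564

gcd(15, 6) = 3 and 3 | (4 − 4), so the pair is consistent; merging gives y ≡ 4 (mod 30), where 30 = lcm(15, 6).
gcd(30, 477) = 3 and 3 | (271 − 4), so the pair is consistent; merging gives y ≡ 4564 (mod 4770), where 4770 = lcm(30, 477).
The solution is unique modulo lcm(15, 6, 477) = 4770.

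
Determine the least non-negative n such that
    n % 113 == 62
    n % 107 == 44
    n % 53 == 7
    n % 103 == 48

61276911

From n ≡ 62 (mod 113) write n = 62 + 113t. Substituting into n ≡ 44 (mod 107) gives 113t ≡ 89 (mod 107), and since 6⁻¹ ≡ 18 (mod 107), t ≡ 104. Hence n ≡ 62 + 113·104 = 11814 (mod 12091).
From n ≡ 11814 (mod 12091) write n = 11814 + 12091t. Substituting into n ≡ 7 (mod 53) gives 12091t ≡ 12 (mod 53), and since 7⁻¹ ≡ 38 (mod 53), t ≡ 32. Hence n ≡ 11814 + 12091·32 = 398726 (mod 640823).
From n ≡ 398726 (mod 640823) write n = 398726 + 640823t. Substituting into n ≡ 48 (mod 103) gives 640823t ≡ 35 (mod 103), and since 60⁻¹ ≡ 91 (mod 103), t ≡ 95. Hence n ≡ 398726 + 640823·95 = 61276911 (mod 66004769).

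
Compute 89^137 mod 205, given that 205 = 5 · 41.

194

Mod 5: 89 ≡ 4; by Fermat, exponent reduces to 137 mod 4 = 1; 4^1 ≡ 4 (mod 5).
Mod 41: 89 ≡ 7; by Fermat, exponent reduces to 137 mod 40 = 17; 7^17 ≡ 30 (mod 41).
Combine by CRT: x ≡ 4 (mod 5), x ≡ 30 (mod 41) ⇒ x ≡ 194 (mod 205).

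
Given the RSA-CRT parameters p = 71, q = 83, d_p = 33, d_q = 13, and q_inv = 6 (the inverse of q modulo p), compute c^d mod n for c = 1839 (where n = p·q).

1094

m₁ = c^(d_p) mod p: c ≡ 64 (mod 71), and 64^33 mod 71 = 29.
m₂ = c^(d_q) mod q: c ≡ 13 (mod 83), and 13^13 mod 83 = 15.
h = q_inv·(m₁ − m₂) mod p = 6·(29 − 15) mod 71 = 13.
m = m₂ + h·q = 15 + 13·83 = 1094.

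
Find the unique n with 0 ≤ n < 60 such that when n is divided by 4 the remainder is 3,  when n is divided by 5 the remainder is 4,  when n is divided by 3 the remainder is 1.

19

From n ≡ 3 (mod 4) write n = 3 + 4t. Substituting into n ≡ 4 (mod 5) gives 4t ≡ 1 (mod 5), and since 4⁻¹ ≡ 4 (mod 5), t ≡ 4. Hence n ≡ 3 + 4·4 = 19 (mod 20).
From n ≡ 19 (mod 20) write n = 19 + 20t. Substituting into n ≡ 1 (mod 3) gives 20t ≡ 0 (mod 3), and since 2⁻¹ ≡ 2 (mod 3), t ≡ 0. Hence n ≡ 19 + 20·0 = 19 (mod 60).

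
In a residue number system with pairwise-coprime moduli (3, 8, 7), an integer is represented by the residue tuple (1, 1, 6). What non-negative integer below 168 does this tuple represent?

Combine the congruences pairwise.
From x ≡ 1 (mod 3) write x = 1 + 3t. Substituting into x ≡ 1 (mod 8) gives 3t ≡ 0 (mod 8), and since 3⁻¹ ≡ 3 (mod 8), t ≡ 0. Hence x ≡ 1 + 3·0 = 1 (mod 24).
From x ≡ 1 (mod 24) write x = 1 + 24t. Substituting into x ≡ 6 (mod 7) gives 24t ≡ 5 (mod 7), and since 3⁻¹ ≡ 5 (mod 7), t ≡ 4. Hence x ≡ 1 + 24·4 = 97 (mod 168).

97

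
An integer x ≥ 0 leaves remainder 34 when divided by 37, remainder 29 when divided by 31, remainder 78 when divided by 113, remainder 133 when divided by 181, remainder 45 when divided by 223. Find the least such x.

448464195

The moduli are pairwise coprime; N = 37·31·113·181·223 = 5231488793.
N/37 = 141391589; 141391589 ≡ 11 (mod 37); 11·27 ≡ 1, so inverse 27.
N/31 = 168757703; 168757703 ≡ 27 (mod 31); 27·23 ≡ 1, so inverse 23.
N/113 = 46296361; 46296361 ≡ 35 (mod 113); 35·42 ≡ 1, so inverse 42.
N/181 = 28903253; 28903253 ≡ 87 (mod 181); 87·129 ≡ 1, so inverse 129.
N/223 = 23459591; 23459591 ≡ 214 (mod 223); 214·99 ≡ 1, so inverse 99.
x ≡ 34·141391589·27 + 29·168757703·23 + 78·46296361·42 + 133·28903253·129 + 45·23459591·99 = 994431334865.
994431334865 mod 5231488793 = 448464195.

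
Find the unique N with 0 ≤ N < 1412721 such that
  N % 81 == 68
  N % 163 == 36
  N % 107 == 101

1312349

Combine the congruences pairwise.
From N ≡ 68 (mod 81) write N = 68 + 81t. Substituting into N ≡ 36 (mod 163) gives 81t ≡ 131 (mod 163), and since 81⁻¹ ≡ 161 (mod 163), t ≡ 64. Hence N ≡ 68 + 81·64 = 5252 (mod 13203).
From N ≡ 5252 (mod 13203) write N = 5252 + 13203t. Substituting into N ≡ 101 (mod 107) gives 13203t ≡ 92 (mod 107), and since 42⁻¹ ≡ 79 (mod 107), t ≡ 99. Hence N ≡ 5252 + 13203·99 = 1312349 (mod 1412721).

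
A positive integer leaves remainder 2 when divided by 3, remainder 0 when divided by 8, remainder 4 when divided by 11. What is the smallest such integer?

224

From x ≡ 2 (mod 3) write x = 2 + 3t. Substituting into x ≡ 0 (mod 8) gives 3t ≡ 6 (mod 8), and since 3⁻¹ ≡ 3 (mod 8), t ≡ 2. Hence x ≡ 2 + 3·2 = 8 (mod 24).
From x ≡ 8 (mod 24) write x = 8 + 24t. Substituting into x ≡ 4 (mod 11) gives 24t ≡ 7 (mod 11), and since 2⁻¹ ≡ 6 (mod 11), t ≡ 9. Hence x ≡ 8 + 24·9 = 224 (mod 264).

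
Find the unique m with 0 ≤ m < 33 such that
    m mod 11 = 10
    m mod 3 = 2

From m ≡ 10 (mod 11) write m = 10 + 11t. Substituting into m ≡ 2 (mod 3) gives 11t ≡ 1 (mod 3), and since 2⁻¹ ≡ 2 (mod 3), t ≡ 2. Hence m ≡ 10 + 11·2 = 32 (mod 33).

32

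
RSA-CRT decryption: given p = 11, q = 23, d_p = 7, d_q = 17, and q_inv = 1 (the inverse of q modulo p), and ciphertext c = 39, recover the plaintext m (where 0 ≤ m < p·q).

m₁ = c^(d_p) mod p: c ≡ 6 (mod 11), and 6^7 mod 11 = 8.
m₂ = c^(d_q) mod q: c ≡ 16 (mod 23), and 16^17 mod 23 = 4.
h = q_inv·(m₁ − m₂) mod p = 1·(8 − 4) mod 11 = 4.
m = m₂ + h·q = 4 + 4·23 = 96.

96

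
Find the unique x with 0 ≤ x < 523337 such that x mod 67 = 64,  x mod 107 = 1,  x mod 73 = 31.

From x ≡ 64 (mod 67) write x = 64 + 67t. Substituting into x ≡ 1 (mod 107) gives 67t ≡ 44 (mod 107), and since 67⁻¹ ≡ 8 (mod 107), t ≡ 31. Hence x ≡ 64 + 67·31 = 2141 (mod 7169).
From x ≡ 2141 (mod 7169) write x = 2141 + 7169t. Substituting into x ≡ 31 (mod 73) gives 7169t ≡ 7 (mod 73), and since 15⁻¹ ≡ 39 (mod 73), t ≡ 54. Hence x ≡ 2141 + 7169·54 = 389267 (mod 523337).

389267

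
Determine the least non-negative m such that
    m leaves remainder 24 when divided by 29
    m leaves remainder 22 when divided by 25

From m ≡ 24 (mod 29) write m = 24 + 29t. Substituting into m ≡ 22 (mod 25) gives 29t ≡ 23 (mod 25), and since 4⁻¹ ≡ 19 (mod 25), t ≡ 12. Hence m ≡ 24 + 29·12 = 372 (mod 725).

372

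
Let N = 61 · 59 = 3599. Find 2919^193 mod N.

1467

Mod 61: 2919 ≡ 52; by Fermat, exponent reduces to 193 mod 60 = 13; 52^13 ≡ 3 (mod 61).
Mod 59: 2919 ≡ 28; by Fermat, exponent reduces to 193 mod 58 = 19; 28^19 ≡ 51 (mod 59).
Combine by CRT: x ≡ 3 (mod 61), x ≡ 51 (mod 59) ⇒ x ≡ 1467 (mod 3599).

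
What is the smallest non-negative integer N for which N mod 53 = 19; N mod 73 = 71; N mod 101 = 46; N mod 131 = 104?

The moduli are pairwise coprime; M = 53·73·101·131 = 51190739.
M/53 = 965863; 965863 ≡ 44 (mod 53); 44·47 ≡ 1, so inverse 47.
M/73 = 701243; 701243 ≡ 5 (mod 73); 5·44 ≡ 1, so inverse 44.
M/101 = 506839; 506839 ≡ 21 (mod 101); 21·77 ≡ 1, so inverse 77.
M/131 = 390769; 390769 ≡ 127 (mod 131); 127·98 ≡ 1, so inverse 98.
N ≡ 19·965863·47 + 71·701243·44 + 46·506839·77 + 104·390769·98 = 8831140177.
8831140177 mod 51190739 = 26333069.

26333069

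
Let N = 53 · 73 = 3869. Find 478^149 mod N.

637

Mod 53: 478 ≡ 1; by Fermat, exponent reduces to 149 mod 52 = 45; 1^45 ≡ 1 (mod 53).
Mod 73: 478 ≡ 40; by Fermat, exponent reduces to 149 mod 72 = 5; 40^5 ≡ 53 (mod 73).
Combine by CRT: x ≡ 1 (mod 53), x ≡ 53 (mod 73) ⇒ x ≡ 637 (mod 3869).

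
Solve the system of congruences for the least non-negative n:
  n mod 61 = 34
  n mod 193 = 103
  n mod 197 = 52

2293329

From n ≡ 34 (mod 61) write n = 34 + 61t. Substituting into n ≡ 103 (mod 193) gives 61t ≡ 69 (mod 193), and since 61⁻¹ ≡ 19 (mod 193), t ≡ 153. Hence n ≡ 34 + 61·153 = 9367 (mod 11773).
From n ≡ 9367 (mod 11773) write n = 9367 + 11773t. Substituting into n ≡ 52 (mod 197) gives 11773t ≡ 141 (mod 197), and since 150⁻¹ ≡ 88 (mod 197), t ≡ 194. Hence n ≡ 9367 + 11773·194 = 2293329 (mod 2319281).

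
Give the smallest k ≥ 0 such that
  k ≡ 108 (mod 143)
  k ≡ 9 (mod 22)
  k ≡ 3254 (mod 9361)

Combine the congruences pairwise.
gcd(143, 22) = 11 and 11 | (9 − 108), so the pair is consistent; merging gives k ≡ 251 (mod 286), where 286 = lcm(143, 22).
gcd(286, 9361) = 11 and 11 | (3254 − 251), so the pair is consistent; merging gives k ≡ 124947 (mod 243386), where 243386 = lcm(286, 9361).
The solution is unique modulo lcm(143, 22, 9361) = 243386.

124947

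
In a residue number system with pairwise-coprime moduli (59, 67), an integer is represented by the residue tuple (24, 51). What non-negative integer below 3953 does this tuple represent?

From x ≡ 24 (mod 59) write x = 24 + 59t. Substituting into x ≡ 51 (mod 67) gives 59t ≡ 27 (mod 67), and since 59⁻¹ ≡ 25 (mod 67), t ≡ 5. Hence x ≡ 24 + 59·5 = 319 (mod 3953).

319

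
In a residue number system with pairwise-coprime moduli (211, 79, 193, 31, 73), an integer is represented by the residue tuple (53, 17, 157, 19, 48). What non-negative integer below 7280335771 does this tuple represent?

From x ≡ 53 (mod 211) write x = 53 + 211t. Substituting into x ≡ 17 (mod 79) gives 211t ≡ 43 (mod 79), and since 53⁻¹ ≡ 3 (mod 79), t ≡ 50. Hence x ≡ 53 + 211·50 = 10603 (mod 16669).
From x ≡ 10603 (mod 16669) write x = 10603 + 16669t. Substituting into x ≡ 157 (mod 193) gives 16669t ≡ 169 (mod 193), and since 71⁻¹ ≡ 87 (mod 193), t ≡ 35. Hence x ≡ 10603 + 16669·35 = 594018 (mod 3217117).
From x ≡ 594018 (mod 3217117) write x = 594018 + 3217117t. Substituting into x ≡ 19 (mod 31) gives 3217117t ≡ 23 (mod 31), and since 30⁻¹ ≡ 30 (mod 31), t ≡ 8. Hence x ≡ 594018 + 3217117·8 = 26330954 (mod 99730627).
From x ≡ 26330954 (mod 99730627) write x = 26330954 + 99730627t. Substituting into x ≡ 48 (mod 73) gives 99730627t ≡ 48 (mod 73), and since 71⁻¹ ≡ 36 (mod 73), t ≡ 49. Hence x ≡ 26330954 + 99730627·49 = 4913131677 (mod 7280335771).

4913131677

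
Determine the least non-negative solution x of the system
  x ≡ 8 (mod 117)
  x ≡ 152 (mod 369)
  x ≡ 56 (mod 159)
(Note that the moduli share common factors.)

193877

Combine the congruences pairwise.
gcd(117, 369) = 9 and 9 | (152 − 8), so the pair is consistent; merging gives x ≡ 1997 (mod 4797), where 4797 = lcm(117, 369).
gcd(4797, 159) = 3 and 3 | (56 − 1997), so the pair is consistent; merging gives x ≡ 193877 (mod 254241), where 254241 = lcm(4797, 159).
The solution is unique modulo lcm(117, 369, 159) = 254241.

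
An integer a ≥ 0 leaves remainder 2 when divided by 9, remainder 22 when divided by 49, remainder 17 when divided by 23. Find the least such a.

5951

From a ≡ 2 (mod 9) write a = 2 + 9t. Substituting into a ≡ 22 (mod 49) gives 9t ≡ 20 (mod 49), and since 9⁻¹ ≡ 11 (mod 49), t ≡ 24. Hence a ≡ 2 + 9·24 = 218 (mod 441).
From a ≡ 218 (mod 441) write a = 218 + 441t. Substituting into a ≡ 17 (mod 23) gives 441t ≡ 6 (mod 23), and since 4⁻¹ ≡ 6 (mod 23), t ≡ 13. Hence a ≡ 218 + 441·13 = 5951 (mod 10143).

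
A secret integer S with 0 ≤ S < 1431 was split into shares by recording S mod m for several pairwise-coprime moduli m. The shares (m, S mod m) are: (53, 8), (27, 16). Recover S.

Combine the congruences pairwise.
From S ≡ 8 (mod 53) write S = 8 + 53t. Substituting into S ≡ 16 (mod 27) gives 53t ≡ 8 (mod 27), and since 26⁻¹ ≡ 26 (mod 27), t ≡ 19. Hence S ≡ 8 + 53·19 = 1015 (mod 1431).

1015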